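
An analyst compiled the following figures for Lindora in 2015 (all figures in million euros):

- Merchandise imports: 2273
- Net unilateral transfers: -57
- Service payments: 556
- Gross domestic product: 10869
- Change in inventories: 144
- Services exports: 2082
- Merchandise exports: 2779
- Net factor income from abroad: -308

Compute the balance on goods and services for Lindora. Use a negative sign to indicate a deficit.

2032

Goods balance = 2779 - 2273 = 506
Services balance = 2082 - 556 = 1526
Trade balance (goods + services) = 506 + 1526 = 2032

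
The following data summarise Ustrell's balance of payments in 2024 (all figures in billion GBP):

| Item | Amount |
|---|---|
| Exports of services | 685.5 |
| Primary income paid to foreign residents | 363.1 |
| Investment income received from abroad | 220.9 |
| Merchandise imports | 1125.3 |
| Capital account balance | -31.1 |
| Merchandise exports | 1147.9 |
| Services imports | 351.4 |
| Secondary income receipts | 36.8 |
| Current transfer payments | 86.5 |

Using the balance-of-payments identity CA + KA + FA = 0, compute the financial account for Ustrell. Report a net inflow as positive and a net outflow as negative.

-133.7

Goods balance = 1147.9 - 1125.3 = 22.6
Services balance = 685.5 - 351.4 = 334.1
Trade balance (goods + services) = 22.6 + 334.1 = 356.7
Net primary income = 220.9 - 363.1 = -142.2
Net secondary income = 36.8 - 86.5 = -49.7
Current account = 356.7 + (-142.2) + (-49.7) = 164.8
Financial account = -(164.8 + (-31.1)) = -133.7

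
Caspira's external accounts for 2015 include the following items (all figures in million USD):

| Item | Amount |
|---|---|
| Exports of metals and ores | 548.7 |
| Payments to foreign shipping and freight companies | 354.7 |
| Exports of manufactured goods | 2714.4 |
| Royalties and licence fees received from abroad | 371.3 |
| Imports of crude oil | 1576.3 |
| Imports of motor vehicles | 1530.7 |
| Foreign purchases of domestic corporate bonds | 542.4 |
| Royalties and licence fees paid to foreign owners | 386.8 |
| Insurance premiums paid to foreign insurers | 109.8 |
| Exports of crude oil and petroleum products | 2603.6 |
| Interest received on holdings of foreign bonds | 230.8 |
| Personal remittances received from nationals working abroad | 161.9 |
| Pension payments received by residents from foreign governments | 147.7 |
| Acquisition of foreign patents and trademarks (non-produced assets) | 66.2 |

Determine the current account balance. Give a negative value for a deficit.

Goods: 548.7 - 1530.7 + 2603.6 + 2714.4 - 1576.3 = 2759.7
Services: -109.8 - 354.7 - 386.8 + 371.3 = -480.0
Primary income: 230.8
Secondary income: 147.7 + 161.9 = 309.6
Current account = 2759.7 + (-480.0) + 230.8 + 309.6 = 2820.1
(Excluded from the current account — financial account: foreign purchases of domestic corporate bonds 542.4; capital account: acquisition of foreign patents and trademarks (non-produced assets) 66.2.)

2820.1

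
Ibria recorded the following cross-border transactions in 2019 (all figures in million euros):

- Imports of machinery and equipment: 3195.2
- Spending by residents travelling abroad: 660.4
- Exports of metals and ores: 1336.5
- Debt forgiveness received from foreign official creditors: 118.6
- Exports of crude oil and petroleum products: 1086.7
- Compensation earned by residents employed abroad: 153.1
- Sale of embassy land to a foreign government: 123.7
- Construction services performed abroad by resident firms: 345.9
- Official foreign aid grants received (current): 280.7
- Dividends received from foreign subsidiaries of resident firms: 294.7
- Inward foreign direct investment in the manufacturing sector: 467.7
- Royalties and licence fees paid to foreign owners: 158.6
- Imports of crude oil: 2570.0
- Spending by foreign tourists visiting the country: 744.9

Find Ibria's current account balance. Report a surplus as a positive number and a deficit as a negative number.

Goods: -3195.2 + 1086.7 + 1336.5 - 2570.0 = -3342.0
Services: -660.4 + 744.9 + 345.9 - 158.6 = 271.8
Primary income: 294.7 + 153.1 = 447.8
Secondary income: 280.7
Current account = (-3342.0) + 271.8 + 447.8 + 280.7 = -2341.7
(Excluded from the current account — capital account: debt forgiveness received from foreign official creditors 118.6, sale of embassy land to a foreign government 123.7; financial account: inward foreign direct investment in the manufacturing sector 467.7.)

-2341.7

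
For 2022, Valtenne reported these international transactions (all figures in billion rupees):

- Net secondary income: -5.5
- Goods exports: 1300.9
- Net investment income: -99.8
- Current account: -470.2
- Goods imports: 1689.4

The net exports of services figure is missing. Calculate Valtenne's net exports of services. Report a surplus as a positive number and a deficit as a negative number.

Current account = goods balance + services balance + net primary income + net secondary income
Sum of the known components = -493.8
Net exports of services = CA - (known components) = -470.2 - (-493.8) = 23.6

23.6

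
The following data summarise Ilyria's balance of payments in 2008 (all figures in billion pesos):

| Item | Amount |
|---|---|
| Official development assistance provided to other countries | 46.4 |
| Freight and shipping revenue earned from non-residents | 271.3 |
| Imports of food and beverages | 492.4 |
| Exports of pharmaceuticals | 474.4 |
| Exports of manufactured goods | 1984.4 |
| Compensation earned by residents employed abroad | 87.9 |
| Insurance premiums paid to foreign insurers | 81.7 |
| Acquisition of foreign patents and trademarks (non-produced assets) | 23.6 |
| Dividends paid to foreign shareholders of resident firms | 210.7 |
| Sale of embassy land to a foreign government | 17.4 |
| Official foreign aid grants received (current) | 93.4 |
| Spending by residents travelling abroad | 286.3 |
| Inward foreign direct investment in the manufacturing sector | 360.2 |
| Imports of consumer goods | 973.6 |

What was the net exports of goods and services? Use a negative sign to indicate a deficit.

Goods: 474.4 - 492.4 - 973.6 + 1984.4 = 992.8
Services: 271.3 - 286.3 - 81.7 = -96.7
Trade balance = 992.8 + (-96.7) = 896.1
(Excluded from the trade balance — secondary income: official development assistance provided to other countries 46.4, official foreign aid grants received (current) 93.4; primary income: compensation earned by residents employed abroad 87.9, dividends paid to foreign shareholders of resident firms 210.7; capital account: acquisition of foreign patents and trademarks (non-produced assets) 23.6, sale of embassy land to a foreign government 17.4; financial account: inward foreign direct investment in the manufacturing sector 360.2.)

896.1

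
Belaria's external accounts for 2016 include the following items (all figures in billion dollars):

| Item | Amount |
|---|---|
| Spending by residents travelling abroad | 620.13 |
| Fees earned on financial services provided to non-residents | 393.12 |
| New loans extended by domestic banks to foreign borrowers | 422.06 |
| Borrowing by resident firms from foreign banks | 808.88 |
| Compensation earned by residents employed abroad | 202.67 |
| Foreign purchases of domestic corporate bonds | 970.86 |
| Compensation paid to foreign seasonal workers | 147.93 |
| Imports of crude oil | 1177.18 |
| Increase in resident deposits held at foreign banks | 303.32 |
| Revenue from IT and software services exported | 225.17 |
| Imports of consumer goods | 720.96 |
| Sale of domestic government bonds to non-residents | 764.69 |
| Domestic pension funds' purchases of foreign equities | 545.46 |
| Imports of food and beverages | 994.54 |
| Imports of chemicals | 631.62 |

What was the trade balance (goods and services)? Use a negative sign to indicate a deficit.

-3526.14

Goods: -720.96 - 631.62 - 994.54 - 1177.18 = -3524.30
Services: 225.17 - 620.13 + 393.12 = -1.84
Trade balance = -3524.30 + (-1.84) = -3526.14
(Excluded from the trade balance — financial account: new loans extended by domestic banks to foreign borrowers 422.06, borrowing by resident firms from foreign banks 808.88, foreign purchases of domestic corporate bonds 970.86, increase in resident deposits held at foreign banks 303.32, sale of domestic government bonds to non-residents 764.69, domestic pension funds' purchases of foreign equities 545.46; primary income: compensation earned by residents employed abroad 202.67, compensation paid to foreign seasonal workers 147.93.)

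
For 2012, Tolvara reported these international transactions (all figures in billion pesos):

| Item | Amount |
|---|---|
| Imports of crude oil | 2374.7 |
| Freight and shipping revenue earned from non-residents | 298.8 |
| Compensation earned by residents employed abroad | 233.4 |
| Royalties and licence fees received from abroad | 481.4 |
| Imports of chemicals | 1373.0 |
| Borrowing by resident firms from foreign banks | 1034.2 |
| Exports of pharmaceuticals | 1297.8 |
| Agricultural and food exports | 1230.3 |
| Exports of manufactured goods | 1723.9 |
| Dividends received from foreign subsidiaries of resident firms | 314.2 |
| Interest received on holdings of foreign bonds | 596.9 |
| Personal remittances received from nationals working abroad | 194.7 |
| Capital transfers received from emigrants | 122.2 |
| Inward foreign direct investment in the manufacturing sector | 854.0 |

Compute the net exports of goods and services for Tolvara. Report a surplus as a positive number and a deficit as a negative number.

1284.5

Goods: 1723.9 - 2374.7 + 1230.3 + 1297.8 - 1373.0 = 504.3
Services: 298.8 + 481.4 = 780.2
Trade balance = 504.3 + 780.2 = 1284.5
(Excluded from the trade balance — primary income: compensation earned by residents employed abroad 233.4, dividends received from foreign subsidiaries of resident firms 314.2, interest received on holdings of foreign bonds 596.9; financial account: borrowing by resident firms from foreign banks 1034.2, inward foreign direct investment in the manufacturing sector 854.0; secondary income: personal remittances received from nationals working abroad 194.7; capital account: capital transfers received from emigrants 122.2.)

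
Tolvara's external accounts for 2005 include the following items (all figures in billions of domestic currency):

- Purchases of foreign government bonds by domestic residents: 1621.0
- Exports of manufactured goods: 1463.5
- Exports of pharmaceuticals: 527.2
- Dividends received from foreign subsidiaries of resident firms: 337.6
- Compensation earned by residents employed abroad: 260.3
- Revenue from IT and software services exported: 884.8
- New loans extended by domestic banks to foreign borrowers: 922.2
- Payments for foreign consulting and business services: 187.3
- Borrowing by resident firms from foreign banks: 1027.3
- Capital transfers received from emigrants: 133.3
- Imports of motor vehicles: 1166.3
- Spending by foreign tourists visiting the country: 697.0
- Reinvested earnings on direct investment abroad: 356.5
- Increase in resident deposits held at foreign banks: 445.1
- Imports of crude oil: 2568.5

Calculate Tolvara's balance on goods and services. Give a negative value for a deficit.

Goods: -2568.5 - 1166.3 + 1463.5 + 527.2 = -1744.1
Services: -187.3 + 884.8 + 697.0 = 1394.5
Trade balance = -1744.1 + 1394.5 = -349.6
(Excluded from the trade balance — financial account: purchases of foreign government bonds by domestic residents 1621.0, new loans extended by domestic banks to foreign borrowers 922.2, borrowing by resident firms from foreign banks 1027.3, increase in resident deposits held at foreign banks 445.1; primary income: dividends received from foreign subsidiaries of resident firms 337.6, compensation earned by residents employed abroad 260.3, reinvested earnings on direct investment abroad 356.5; capital account: capital transfers received from emigrants 133.3.)

-349.6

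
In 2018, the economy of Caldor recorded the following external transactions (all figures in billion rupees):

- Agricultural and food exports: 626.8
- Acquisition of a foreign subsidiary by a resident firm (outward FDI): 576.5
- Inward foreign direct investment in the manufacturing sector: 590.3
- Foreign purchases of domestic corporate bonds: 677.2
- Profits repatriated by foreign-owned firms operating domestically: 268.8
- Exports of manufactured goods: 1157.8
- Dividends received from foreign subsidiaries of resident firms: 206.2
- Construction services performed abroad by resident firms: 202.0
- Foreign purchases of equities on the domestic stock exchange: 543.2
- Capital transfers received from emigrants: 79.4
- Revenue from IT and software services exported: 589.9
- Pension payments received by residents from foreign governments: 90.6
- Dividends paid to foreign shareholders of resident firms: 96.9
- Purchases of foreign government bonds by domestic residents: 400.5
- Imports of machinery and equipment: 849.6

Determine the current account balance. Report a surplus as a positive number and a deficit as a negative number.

1658.0

Goods: 1157.8 - 849.6 + 626.8 = 935.0
Services: 202.0 + 589.9 = 791.9
Primary income: 206.2 - 96.9 - 268.8 = -159.5
Secondary income: 90.6
Current account = 935.0 + 791.9 + (-159.5) + 90.6 = 1658.0
(Excluded from the current account — financial account: acquisition of a foreign subsidiary by a resident firm (outward FDI) 576.5, inward foreign direct investment in the manufacturing sector 590.3, foreign purchases of domestic corporate bonds 677.2, foreign purchases of equities on the domestic stock exchange 543.2, purchases of foreign government bonds by domestic residents 400.5; capital account: capital transfers received from emigrants 79.4.)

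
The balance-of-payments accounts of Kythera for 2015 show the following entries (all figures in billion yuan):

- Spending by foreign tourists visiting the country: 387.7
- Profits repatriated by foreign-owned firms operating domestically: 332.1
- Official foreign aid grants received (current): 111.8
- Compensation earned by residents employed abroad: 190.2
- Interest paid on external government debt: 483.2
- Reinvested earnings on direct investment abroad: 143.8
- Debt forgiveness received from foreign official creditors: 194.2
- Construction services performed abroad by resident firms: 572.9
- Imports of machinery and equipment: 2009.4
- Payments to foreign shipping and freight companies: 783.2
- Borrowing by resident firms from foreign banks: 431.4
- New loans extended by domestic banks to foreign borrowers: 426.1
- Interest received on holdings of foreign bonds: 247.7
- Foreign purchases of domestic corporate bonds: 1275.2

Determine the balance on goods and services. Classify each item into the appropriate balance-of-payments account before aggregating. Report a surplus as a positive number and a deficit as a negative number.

Goods: -2009.4
Services: 572.9 - 783.2 + 387.7 = 177.4
Trade balance = -2009.4 + 177.4 = -1832.0
(Excluded from the trade balance — primary income: profits repatriated by foreign-owned firms operating domestically 332.1, compensation earned by residents employed abroad 190.2, interest paid on external government debt 483.2, reinvested earnings on direct investment abroad 143.8, interest received on holdings of foreign bonds 247.7; secondary income: official foreign aid grants received (current) 111.8; capital account: debt forgiveness received from foreign official creditors 194.2; financial account: borrowing by resident firms from foreign banks 431.4, new loans extended by domestic banks to foreign borrowers 426.1, foreign purchases of domestic corporate bonds 1275.2.)

-1832.0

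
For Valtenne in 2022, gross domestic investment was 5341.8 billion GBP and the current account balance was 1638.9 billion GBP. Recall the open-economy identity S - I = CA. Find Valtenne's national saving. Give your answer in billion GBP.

6980.7

S = I + CA = 5341.8 + 1638.9 = 6980.7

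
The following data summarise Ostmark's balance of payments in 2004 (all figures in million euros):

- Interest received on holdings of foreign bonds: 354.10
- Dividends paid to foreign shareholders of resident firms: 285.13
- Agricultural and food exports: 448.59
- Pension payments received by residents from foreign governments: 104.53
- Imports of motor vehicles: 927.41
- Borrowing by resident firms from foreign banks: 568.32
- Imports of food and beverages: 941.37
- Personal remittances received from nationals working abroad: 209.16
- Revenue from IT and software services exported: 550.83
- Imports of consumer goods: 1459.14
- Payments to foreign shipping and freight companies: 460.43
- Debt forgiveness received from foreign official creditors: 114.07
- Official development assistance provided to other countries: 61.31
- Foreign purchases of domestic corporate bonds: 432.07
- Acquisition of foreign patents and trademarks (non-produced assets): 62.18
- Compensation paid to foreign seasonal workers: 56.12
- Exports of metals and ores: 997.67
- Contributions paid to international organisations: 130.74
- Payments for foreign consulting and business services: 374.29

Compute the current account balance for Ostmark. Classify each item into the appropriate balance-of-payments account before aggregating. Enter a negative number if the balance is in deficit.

-2031.06

Goods: -1459.14 + 997.67 - 941.37 - 927.41 + 448.59 = -1881.66
Services: 550.83 - 374.29 - 460.43 = -283.89
Primary income: -285.13 - 56.12 + 354.10 = 12.85
Secondary income: -130.74 - 61.31 + 104.53 + 209.16 = 121.64
Current account = (-1881.66) + (-283.89) + 12.85 + 121.64 = -2031.06
(Excluded from the current account — financial account: borrowing by resident firms from foreign banks 568.32, foreign purchases of domestic corporate bonds 432.07; capital account: debt forgiveness received from foreign official creditors 114.07, acquisition of foreign patents and trademarks (non-produced assets) 62.18.)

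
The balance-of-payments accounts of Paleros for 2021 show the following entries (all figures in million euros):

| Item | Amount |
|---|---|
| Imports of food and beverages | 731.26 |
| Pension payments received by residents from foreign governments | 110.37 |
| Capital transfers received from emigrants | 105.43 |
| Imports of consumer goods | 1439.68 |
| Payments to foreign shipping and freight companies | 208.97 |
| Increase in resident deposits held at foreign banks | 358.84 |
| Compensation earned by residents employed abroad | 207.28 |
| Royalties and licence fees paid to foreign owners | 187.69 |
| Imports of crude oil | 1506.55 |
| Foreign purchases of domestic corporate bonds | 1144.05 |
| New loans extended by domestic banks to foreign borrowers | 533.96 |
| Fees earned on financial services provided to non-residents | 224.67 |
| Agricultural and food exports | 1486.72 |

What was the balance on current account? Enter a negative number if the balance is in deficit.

Goods: -1439.68 - 1506.55 - 731.26 + 1486.72 = -2190.77
Services: 224.67 - 187.69 - 208.97 = -171.99
Primary income: 207.28
Secondary income: 110.37
Current account = (-2190.77) + (-171.99) + 207.28 + 110.37 = -2045.11
(Excluded from the current account — capital account: capital transfers received from emigrants 105.43; financial account: increase in resident deposits held at foreign banks 358.84, foreign purchases of domestic corporate bonds 1144.05, new loans extended by domestic banks to foreign borrowers 533.96.)

-2045.11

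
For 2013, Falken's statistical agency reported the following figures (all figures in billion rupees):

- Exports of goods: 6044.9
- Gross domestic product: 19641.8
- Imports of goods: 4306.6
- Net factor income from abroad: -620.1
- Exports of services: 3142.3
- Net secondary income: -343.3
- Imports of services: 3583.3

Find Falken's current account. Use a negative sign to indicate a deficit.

333.9

Goods balance = 6044.9 - 4306.6 = 1738.3
Services balance = 3142.3 - 3583.3 = -441.0
Trade balance (goods + services) = 1738.3 + (-441.0) = 1297.3
Net primary income = -620.1
Net secondary income = -343.3
Current account = 1297.3 + (-620.1) + (-343.3) = 333.9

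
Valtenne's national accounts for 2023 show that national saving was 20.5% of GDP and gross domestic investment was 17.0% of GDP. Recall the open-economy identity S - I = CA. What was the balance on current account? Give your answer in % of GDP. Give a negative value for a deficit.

CA = S - I = 20.5 - 17.0 = 3.5

3.5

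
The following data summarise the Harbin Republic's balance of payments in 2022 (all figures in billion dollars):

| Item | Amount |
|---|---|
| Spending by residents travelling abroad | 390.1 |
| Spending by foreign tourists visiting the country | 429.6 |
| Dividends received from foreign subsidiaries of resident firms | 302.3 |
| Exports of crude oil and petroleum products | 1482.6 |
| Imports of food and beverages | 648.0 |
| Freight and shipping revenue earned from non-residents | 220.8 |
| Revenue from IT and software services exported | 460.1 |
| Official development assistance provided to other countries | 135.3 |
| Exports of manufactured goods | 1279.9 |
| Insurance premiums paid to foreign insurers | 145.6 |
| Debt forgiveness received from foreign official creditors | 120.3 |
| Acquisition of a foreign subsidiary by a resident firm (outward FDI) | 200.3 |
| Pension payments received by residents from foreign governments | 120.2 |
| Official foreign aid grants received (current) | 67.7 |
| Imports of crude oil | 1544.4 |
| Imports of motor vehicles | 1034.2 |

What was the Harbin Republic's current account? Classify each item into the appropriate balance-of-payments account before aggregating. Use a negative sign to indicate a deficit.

465.6

Goods: -648.0 + 1279.9 - 1034.2 + 1482.6 - 1544.4 = -464.1
Services: 220.8 - 390.1 + 460.1 + 429.6 - 145.6 = 574.8
Primary income: 302.3
Secondary income: 67.7 + 120.2 - 135.3 = 52.6
Current account = (-464.1) + 574.8 + 302.3 + 52.6 = 465.6
(Excluded from the current account — capital account: debt forgiveness received from foreign official creditors 120.3; financial account: acquisition of a foreign subsidiary by a resident firm (outward FDI) 200.3.)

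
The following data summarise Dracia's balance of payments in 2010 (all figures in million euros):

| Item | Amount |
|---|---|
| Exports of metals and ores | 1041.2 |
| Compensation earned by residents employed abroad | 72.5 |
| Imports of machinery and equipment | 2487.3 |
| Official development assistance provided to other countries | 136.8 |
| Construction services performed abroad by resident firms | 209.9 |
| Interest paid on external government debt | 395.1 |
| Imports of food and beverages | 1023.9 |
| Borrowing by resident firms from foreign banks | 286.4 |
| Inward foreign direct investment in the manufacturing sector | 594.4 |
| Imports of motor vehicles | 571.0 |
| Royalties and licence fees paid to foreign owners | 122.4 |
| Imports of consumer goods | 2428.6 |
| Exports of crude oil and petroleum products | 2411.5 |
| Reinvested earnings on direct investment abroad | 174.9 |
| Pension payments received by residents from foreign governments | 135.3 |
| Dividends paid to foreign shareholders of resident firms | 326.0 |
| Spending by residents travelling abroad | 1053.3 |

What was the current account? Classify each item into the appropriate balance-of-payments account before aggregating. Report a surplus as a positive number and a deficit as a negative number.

Goods: -2428.6 - 571.0 + 2411.5 - 2487.3 - 1023.9 + 1041.2 = -3058.1
Services: 209.9 - 1053.3 - 122.4 = -965.8
Primary income: 174.9 - 395.1 + 72.5 - 326.0 = -473.7
Secondary income: 135.3 - 136.8 = -1.5
Current account = (-3058.1) + (-965.8) + (-473.7) + (-1.5) = -4499.1
(Excluded from the current account — financial account: borrowing by resident firms from foreign banks 286.4, inward foreign direct investment in the manufacturing sector 594.4.)

-4499.1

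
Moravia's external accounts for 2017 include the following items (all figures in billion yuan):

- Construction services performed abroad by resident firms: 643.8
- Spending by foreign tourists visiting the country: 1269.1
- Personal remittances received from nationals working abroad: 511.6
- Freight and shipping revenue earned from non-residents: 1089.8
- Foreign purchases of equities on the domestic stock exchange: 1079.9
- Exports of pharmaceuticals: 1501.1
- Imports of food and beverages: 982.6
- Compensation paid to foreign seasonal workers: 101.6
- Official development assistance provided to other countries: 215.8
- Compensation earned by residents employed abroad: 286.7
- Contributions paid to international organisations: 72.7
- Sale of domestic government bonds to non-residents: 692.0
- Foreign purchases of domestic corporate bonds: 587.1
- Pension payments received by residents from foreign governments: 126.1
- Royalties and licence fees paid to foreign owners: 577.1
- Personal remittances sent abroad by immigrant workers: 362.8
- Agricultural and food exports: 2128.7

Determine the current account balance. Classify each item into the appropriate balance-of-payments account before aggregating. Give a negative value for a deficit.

5244.3

Goods: 2128.7 - 982.6 + 1501.1 = 2647.2
Services: 1089.8 - 577.1 + 643.8 + 1269.1 = 2425.6
Primary income: -101.6 + 286.7 = 185.1
Secondary income: 511.6 - 362.8 + 126.1 - 215.8 - 72.7 = -13.6
Current account = 2647.2 + 2425.6 + 185.1 + (-13.6) = 5244.3
(Excluded from the current account — financial account: foreign purchases of equities on the domestic stock exchange 1079.9, sale of domestic government bonds to non-residents 692.0, foreign purchases of domestic corporate bonds 587.1.)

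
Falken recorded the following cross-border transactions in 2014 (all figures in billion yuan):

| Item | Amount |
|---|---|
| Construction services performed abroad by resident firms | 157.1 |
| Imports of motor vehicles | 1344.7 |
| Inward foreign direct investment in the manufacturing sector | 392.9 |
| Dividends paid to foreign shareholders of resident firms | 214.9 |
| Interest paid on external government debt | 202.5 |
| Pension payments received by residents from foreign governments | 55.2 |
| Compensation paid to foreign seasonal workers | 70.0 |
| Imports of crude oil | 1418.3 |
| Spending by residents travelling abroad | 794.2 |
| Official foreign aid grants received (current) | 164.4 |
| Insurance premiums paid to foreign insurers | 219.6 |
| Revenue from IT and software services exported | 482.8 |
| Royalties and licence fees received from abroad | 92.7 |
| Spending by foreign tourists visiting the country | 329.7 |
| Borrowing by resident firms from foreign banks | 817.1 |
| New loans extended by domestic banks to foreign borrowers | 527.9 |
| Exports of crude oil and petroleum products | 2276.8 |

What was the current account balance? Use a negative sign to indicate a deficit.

-705.5

Goods: -1344.7 - 1418.3 + 2276.8 = -486.2
Services: 329.7 - 219.6 + 157.1 + 92.7 + 482.8 - 794.2 = 48.5
Primary income: -214.9 - 70.0 - 202.5 = -487.4
Secondary income: 164.4 + 55.2 = 219.6
Current account = (-486.2) + 48.5 + (-487.4) + 219.6 = -705.5
(Excluded from the current account — financial account: inward foreign direct investment in the manufacturing sector 392.9, borrowing by resident firms from foreign banks 817.1, new loans extended by domestic banks to foreign borrowers 527.9.)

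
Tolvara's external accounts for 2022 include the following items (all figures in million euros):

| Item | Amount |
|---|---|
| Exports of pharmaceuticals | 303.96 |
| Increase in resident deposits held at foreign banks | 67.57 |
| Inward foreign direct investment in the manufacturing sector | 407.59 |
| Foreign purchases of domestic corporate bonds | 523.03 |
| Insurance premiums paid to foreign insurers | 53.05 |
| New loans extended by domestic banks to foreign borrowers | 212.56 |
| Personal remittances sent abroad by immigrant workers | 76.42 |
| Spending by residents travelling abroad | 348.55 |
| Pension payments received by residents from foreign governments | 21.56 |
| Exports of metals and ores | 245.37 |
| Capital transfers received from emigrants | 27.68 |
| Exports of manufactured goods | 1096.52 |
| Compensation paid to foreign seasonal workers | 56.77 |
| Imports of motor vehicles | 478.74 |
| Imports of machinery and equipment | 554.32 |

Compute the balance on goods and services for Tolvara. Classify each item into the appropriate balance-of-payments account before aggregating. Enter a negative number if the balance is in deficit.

Goods: -478.74 + 245.37 - 554.32 + 1096.52 + 303.96 = 612.79
Services: -348.55 - 53.05 = -401.60
Trade balance = 612.79 + (-401.60) = 211.19
(Excluded from the trade balance — financial account: increase in resident deposits held at foreign banks 67.57, inward foreign direct investment in the manufacturing sector 407.59, foreign purchases of domestic corporate bonds 523.03, new loans extended by domestic banks to foreign borrowers 212.56; secondary income: personal remittances sent abroad by immigrant workers 76.42, pension payments received by residents from foreign governments 21.56; capital account: capital transfers received from emigrants 27.68; primary income: compensation paid to foreign seasonal workers 56.77.)

211.19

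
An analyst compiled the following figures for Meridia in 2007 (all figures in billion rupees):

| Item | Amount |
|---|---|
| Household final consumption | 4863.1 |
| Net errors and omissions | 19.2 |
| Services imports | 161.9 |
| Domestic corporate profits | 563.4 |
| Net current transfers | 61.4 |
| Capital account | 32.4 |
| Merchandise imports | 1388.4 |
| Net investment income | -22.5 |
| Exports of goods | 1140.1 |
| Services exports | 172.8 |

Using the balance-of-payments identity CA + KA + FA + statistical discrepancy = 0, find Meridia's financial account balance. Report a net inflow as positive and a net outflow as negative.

146.9

Goods balance = 1140.1 - 1388.4 = -248.3
Services balance = 172.8 - 161.9 = 10.9
Trade balance (goods + services) = -248.3 + 10.9 = -237.4
Net primary income = -22.5
Net secondary income = 61.4
Current account = -237.4 + (-22.5) + 61.4 = -198.5
Financial account = -(-198.5 + 32.4 + 19.2) = 146.9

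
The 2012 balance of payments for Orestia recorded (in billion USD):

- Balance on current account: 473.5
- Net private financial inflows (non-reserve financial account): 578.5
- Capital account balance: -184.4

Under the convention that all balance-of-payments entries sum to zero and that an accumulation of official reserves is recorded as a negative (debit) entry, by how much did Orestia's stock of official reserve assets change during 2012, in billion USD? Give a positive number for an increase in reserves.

867.6

Official reserve transactions balance = -(473.5 + (-184.4) + 578.5) = -867.6
An accumulation of reserves is recorded as a debit (negative entry), so the change in the stock of reserves is the negative of that balance.
Change in official reserves = -(-867.6) = 867.6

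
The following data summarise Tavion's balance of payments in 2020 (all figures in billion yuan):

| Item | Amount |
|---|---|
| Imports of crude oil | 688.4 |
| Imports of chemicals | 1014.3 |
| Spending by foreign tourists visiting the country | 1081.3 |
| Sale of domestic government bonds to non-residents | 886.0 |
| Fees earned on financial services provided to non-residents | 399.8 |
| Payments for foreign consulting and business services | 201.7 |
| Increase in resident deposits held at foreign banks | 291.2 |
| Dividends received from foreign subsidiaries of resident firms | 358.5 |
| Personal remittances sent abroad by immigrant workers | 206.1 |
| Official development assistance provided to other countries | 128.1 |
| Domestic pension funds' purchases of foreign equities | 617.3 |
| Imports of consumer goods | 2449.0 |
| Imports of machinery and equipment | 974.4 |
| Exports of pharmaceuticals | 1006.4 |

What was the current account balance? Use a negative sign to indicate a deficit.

Goods: -688.4 - 974.4 - 2449.0 + 1006.4 - 1014.3 = -4119.7
Services: 1081.3 + 399.8 - 201.7 = 1279.4
Primary income: 358.5
Secondary income: -128.1 - 206.1 = -334.2
Current account = (-4119.7) + 1279.4 + 358.5 + (-334.2) = -2816.0
(Excluded from the current account — financial account: sale of domestic government bonds to non-residents 886.0, increase in resident deposits held at foreign banks 291.2, domestic pension funds' purchases of foreign equities 617.3.)

-2816.0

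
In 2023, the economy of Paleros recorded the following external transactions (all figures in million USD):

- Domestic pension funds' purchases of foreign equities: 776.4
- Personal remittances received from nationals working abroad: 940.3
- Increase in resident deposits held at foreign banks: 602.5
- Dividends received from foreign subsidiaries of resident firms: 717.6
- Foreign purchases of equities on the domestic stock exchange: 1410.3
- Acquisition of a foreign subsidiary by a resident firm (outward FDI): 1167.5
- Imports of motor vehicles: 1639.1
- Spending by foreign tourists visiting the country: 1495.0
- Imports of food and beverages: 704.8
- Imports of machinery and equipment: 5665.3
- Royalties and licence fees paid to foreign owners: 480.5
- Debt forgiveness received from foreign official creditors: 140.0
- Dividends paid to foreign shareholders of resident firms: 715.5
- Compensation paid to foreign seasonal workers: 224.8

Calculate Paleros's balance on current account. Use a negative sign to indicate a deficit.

Goods: -5665.3 - 704.8 - 1639.1 = -8009.2
Services: -480.5 + 1495.0 = 1014.5
Primary income: -715.5 - 224.8 + 717.6 = -222.7
Secondary income: 940.3
Current account = (-8009.2) + 1014.5 + (-222.7) + 940.3 = -6277.1
(Excluded from the current account — financial account: domestic pension funds' purchases of foreign equities 776.4, increase in resident deposits held at foreign banks 602.5, foreign purchases of equities on the domestic stock exchange 1410.3, acquisition of a foreign subsidiary by a resident firm (outward FDI) 1167.5; capital account: debt forgiveness received from foreign official creditors 140.0.)

-6277.1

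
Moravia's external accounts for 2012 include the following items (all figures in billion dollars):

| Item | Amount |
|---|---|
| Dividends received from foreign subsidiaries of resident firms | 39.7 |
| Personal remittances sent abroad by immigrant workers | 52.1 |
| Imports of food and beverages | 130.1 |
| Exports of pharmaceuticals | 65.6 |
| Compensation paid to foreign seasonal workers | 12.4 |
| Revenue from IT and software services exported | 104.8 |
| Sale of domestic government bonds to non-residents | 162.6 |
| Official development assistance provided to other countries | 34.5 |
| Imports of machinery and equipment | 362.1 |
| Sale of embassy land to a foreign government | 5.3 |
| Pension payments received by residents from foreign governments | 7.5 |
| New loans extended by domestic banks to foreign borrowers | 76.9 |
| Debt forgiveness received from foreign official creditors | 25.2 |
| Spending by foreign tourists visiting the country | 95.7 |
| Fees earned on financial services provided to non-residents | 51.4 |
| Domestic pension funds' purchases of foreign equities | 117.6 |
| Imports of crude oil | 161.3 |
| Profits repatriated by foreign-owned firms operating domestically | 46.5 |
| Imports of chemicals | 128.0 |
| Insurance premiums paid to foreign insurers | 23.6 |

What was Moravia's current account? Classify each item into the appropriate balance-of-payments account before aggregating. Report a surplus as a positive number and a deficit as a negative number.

Goods: 65.6 - 362.1 - 161.3 - 128.0 - 130.1 = -715.9
Services: 104.8 + 51.4 - 23.6 + 95.7 = 228.3
Primary income: -46.5 - 12.4 + 39.7 = -19.2
Secondary income: -34.5 + 7.5 - 52.1 = -79.1
Current account = (-715.9) + 228.3 + (-19.2) + (-79.1) = -585.9
(Excluded from the current account — financial account: sale of domestic government bonds to non-residents 162.6, new loans extended by domestic banks to foreign borrowers 76.9, domestic pension funds' purchases of foreign equities 117.6; capital account: sale of embassy land to a foreign government 5.3, debt forgiveness received from foreign official creditors 25.2.)

-585.9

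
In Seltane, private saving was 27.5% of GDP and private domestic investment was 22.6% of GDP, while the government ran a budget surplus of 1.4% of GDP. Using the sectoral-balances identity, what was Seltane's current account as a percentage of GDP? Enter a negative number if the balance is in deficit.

6.3

By the sectoral-balances identity, CA = (S_private - I) + (T - G).
Private balance = 27.5 - 22.6 = 4.9
Government balance (T - G) = 1.4
CA = 4.9 + 1.4 = 6.3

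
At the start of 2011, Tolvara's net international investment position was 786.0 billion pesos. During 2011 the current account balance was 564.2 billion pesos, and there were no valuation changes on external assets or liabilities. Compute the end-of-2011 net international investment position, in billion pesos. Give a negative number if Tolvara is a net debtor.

With no valuation effects, change in NIIP = current account = 564.2
End-of-year NIIP = 786.0 + 564.2 = 1350.2

1350.2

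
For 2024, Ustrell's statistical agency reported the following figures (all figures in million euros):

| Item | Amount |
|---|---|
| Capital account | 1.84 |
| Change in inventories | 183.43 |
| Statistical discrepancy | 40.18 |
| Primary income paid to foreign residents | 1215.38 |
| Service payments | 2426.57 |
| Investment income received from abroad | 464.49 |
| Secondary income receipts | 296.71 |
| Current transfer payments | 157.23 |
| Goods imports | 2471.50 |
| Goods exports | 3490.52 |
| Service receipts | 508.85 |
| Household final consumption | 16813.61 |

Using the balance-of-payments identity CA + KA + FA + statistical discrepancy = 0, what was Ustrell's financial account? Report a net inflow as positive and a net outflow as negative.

Goods balance = 3490.52 - 2471.50 = 1019.02
Services balance = 508.85 - 2426.57 = -1917.72
Trade balance (goods + services) = 1019.02 + (-1917.72) = -898.70
Net primary income = 464.49 - 1215.38 = -750.89
Net secondary income = 296.71 - 157.23 = 139.48
Current account = -898.70 + (-750.89) + 139.48 = -1510.11
Financial account = -(-1510.11 + 1.84 + 40.18) = 1468.09

1468.09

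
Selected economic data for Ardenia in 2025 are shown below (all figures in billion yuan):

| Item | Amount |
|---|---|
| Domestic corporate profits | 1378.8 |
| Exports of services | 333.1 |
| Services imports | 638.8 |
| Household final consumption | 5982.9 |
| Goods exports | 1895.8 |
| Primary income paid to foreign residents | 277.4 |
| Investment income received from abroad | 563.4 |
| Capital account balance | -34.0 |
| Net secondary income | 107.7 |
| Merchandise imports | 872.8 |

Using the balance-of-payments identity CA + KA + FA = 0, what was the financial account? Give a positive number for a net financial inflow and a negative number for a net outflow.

-1077.0

Goods balance = 1895.8 - 872.8 = 1023.0
Services balance = 333.1 - 638.8 = -305.7
Trade balance (goods + services) = 1023.0 + (-305.7) = 717.3
Net primary income = 563.4 - 277.4 = 286.0
Net secondary income = 107.7
Current account = 717.3 + 286.0 + 107.7 = 1111.0
Financial account = -(1111.0 + (-34.0)) = -1077.0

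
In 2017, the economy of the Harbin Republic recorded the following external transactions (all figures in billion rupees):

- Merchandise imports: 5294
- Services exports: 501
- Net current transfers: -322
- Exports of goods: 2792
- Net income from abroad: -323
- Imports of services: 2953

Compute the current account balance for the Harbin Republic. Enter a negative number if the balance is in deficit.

Goods balance = 2792 - 5294 = -2502
Services balance = 501 - 2953 = -2452
Trade balance (goods + services) = -2502 + (-2452) = -4954
Net primary income = -323
Net secondary income = -322
Current account = -4954 + (-323) + (-322) = -5599

-5599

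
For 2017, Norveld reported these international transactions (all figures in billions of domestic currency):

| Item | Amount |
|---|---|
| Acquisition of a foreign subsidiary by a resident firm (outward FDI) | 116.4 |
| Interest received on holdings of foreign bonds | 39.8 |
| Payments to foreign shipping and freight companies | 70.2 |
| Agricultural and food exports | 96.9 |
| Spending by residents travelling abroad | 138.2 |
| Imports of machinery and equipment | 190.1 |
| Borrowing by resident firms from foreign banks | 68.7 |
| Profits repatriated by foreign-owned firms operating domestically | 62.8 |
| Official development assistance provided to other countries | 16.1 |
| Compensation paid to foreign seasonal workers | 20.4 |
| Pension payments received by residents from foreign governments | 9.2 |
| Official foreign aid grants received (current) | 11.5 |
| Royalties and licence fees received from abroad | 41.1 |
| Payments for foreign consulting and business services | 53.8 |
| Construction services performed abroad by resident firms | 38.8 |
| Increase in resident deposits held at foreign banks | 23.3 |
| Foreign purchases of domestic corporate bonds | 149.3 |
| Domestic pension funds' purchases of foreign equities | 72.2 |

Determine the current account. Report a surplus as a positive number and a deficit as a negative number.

-314.3

Goods: 96.9 - 190.1 = -93.2
Services: 38.8 - 53.8 - 138.2 + 41.1 - 70.2 = -182.3
Primary income: 39.8 - 62.8 - 20.4 = -43.4
Secondary income: 9.2 + 11.5 - 16.1 = 4.6
Current account = (-93.2) + (-182.3) + (-43.4) + 4.6 = -314.3
(Excluded from the current account — financial account: acquisition of a foreign subsidiary by a resident firm (outward FDI) 116.4, borrowing by resident firms from foreign banks 68.7, increase in resident deposits held at foreign banks 23.3, foreign purchases of domestic corporate bonds 149.3, domestic pension funds' purchases of foreign equities 72.2.)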